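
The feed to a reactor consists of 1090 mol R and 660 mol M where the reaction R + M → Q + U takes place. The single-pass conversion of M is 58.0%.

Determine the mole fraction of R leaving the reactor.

0.404

M reacted = 0.58 × 660 = 382.8 mol; ν_M = −1, so ξ = 382.8/1 = 382.8 mol.
Outlet amounts (n = n₀ + ν ξ):
  R: 1090 − 1(382.8) = 707.2
  M: 660 − 1(382.8) = 277.2
  Q: 0 + 1(382.8) = 382.8
  U: 0 + 1(382.8) = 382.8
Total out = 1750 mol; y_R = 707.2 / 1750 = 0.4041.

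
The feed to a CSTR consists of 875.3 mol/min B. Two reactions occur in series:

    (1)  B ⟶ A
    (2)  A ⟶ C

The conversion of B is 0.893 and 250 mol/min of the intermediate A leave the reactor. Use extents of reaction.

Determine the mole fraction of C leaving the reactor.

0.607

Conversion of B: B consumed = 1ξ₁ = 0.893 × 875.3 → ξ₁ = 781.6 mol/min.
A balance: n_A = 0 + 1ξ₁ − 1ξ₂ = 250 → ξ₂ = (1·781.6 − 250)/1 = 531.6 mol/min.
Outlet amounts (n = n₀ + Σ ν·ξ):
  B: 875.3 − 1(781.6) = 93.66
  A: 0 + 1(781.6) − 1(531.6) = 250
  C: 0 + 1(531.6) = 531.6
Total out = 875.3 mol/min; y_C = 531.6 / 875.3 = 0.6074.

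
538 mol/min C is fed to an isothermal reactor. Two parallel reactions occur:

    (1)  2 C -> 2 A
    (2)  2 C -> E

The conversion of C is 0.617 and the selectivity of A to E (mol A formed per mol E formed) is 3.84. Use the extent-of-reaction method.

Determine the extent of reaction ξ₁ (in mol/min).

ξ₁ = 109 mol/min

Conversion of C: C consumed = 0.617 × 538 = 331.9 mol/min = 2ξ₁ + 2ξ₂.
Selectivity: 2ξ₁ / (1ξ₂) = 3.84 → ξ₁ = 1.92 ξ₂.
Substitute: (2·1.92 + 2) ξ₂ = 331.9 → ξ₂ = 56.84 mol/min, ξ₁ = 109.1 mol/min.
Outlet amounts (n = n₀ + Σ ν·ξ):
  C: 538 − 2(109.1) − 2(56.84) = 206.1
  A: 0 + 2(109.1) = 218.3
  E: 0 + 1(56.84) = 56.84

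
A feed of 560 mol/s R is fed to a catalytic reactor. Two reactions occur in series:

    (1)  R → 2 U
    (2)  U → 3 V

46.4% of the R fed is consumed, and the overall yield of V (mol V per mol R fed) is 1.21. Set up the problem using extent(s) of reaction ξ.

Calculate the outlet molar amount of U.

294 mol/s

Conversion of R: R consumed = 1ξ₁ = 0.464 × 560 → ξ₁ = 259.8 mol/s.
Yield of V: 3ξ₂ / 560 = 1.21 → ξ₂ = 225.9 mol/s.
Outlet amounts (n = n₀ + Σ ν·ξ):
  R: 560 − 1(259.8) = 300.2
  U: 0 + 2(259.8) − 1(225.9) = 293.8
  V: 0 + 3(225.9) = 677.6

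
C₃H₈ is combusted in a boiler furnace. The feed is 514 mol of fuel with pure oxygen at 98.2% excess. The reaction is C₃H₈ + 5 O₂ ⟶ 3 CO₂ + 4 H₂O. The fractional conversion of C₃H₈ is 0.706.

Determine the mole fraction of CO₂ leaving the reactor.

Stoichiometric O₂ = 5 × 514 = 2570 mol; O₂ fed = 2570 × 1.982 = 5094 mol.
Fuel reacted = 0.706 × 514 → ξ = 362.9 mol.
Outlet (n = n₀ + ν ξ):
  C₃H₈: 514 − 1(362.9) = 151.1
  O₂: 5094 − 5(362.9) = 3279
  CO₂: 0 + 3(362.9) = 1089
  H₂O: 0 + 4(362.9) = 1452
Total out = 5971 mol; y_CO₂ = 1089 / 5971 = 0.1823.

0.182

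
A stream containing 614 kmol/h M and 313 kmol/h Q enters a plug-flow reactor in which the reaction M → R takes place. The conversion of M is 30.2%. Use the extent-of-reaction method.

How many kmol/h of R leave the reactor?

M reacted = 0.302 × 614 = 185.4 kmol/h; ν_M = −1, so ξ = 185.4/1 = 185.4 kmol/h.
Outlet amounts (n = n₀ + ν ξ):
  M: 614 − 1(185.4) = 428.6
  R: 0 + 1(185.4) = 185.4
  Q: 313 (inert)

185 kmol/h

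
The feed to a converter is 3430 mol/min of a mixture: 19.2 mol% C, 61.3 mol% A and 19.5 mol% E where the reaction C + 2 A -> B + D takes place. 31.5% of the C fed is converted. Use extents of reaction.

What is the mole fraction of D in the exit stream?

0.0644

C reacted = 0.315 × 658.6 = 207.4 mol/min; ν_C = −1, so ξ = 207.4/1 = 207.4 mol/min.
Outlet amounts (n = n₀ + ν ξ):
  C: 658.6 − 1(207.4) = 451.1
  A: 2103 − 2(207.4) = 1688
  B: 0 + 1(207.4) = 207.4
  D: 0 + 1(207.4) = 207.4
  E: 668.9 (inert)
Total out = 3223 mol/min; y_D = 207.4 / 3223 = 0.06437.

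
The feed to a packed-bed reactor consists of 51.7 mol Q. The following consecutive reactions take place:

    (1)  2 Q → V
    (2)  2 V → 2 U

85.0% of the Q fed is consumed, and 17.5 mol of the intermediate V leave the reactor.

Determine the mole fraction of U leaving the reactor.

0.15

Conversion of Q: Q consumed = 2ξ₁ = 0.85 × 51.7 → ξ₁ = 21.97 mol.
V balance: n_V = 0 + 1ξ₁ − 2ξ₂ = 17.5 → ξ₂ = (1·21.97 − 17.5)/2 = 2.236 mol.
Outlet amounts (n = n₀ + Σ ν·ξ):
  Q: 51.7 − 2(21.97) = 7.755
  V: 0 + 1(21.97) − 2(2.236) = 17.5
  U: 0 + 2(2.236) = 4.473
Total out = 29.73 mol; y_U = 4.473 / 29.73 = 0.1504.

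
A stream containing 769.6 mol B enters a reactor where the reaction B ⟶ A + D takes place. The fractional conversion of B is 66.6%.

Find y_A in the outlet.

B reacted = 0.666 × 769.6 = 512.6 mol; ν_B = −1, so ξ = 512.6/1 = 512.6 mol.
Outlet amounts (n = n₀ + ν ξ):
  B: 769.6 − 1(512.6) = 257
  A: 0 + 1(512.6) = 512.6
  D: 0 + 1(512.6) = 512.6
Total out = 1282 mol; y_A = 512.6 / 1282 = 0.3998.

0.4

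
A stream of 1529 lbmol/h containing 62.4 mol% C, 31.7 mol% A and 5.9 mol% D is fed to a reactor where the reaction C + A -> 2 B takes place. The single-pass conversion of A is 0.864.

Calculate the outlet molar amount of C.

A reacted = 0.864 × 484.7 = 418.8 lbmol/h; ν_A = −1, so ξ = 418.8/1 = 418.8 lbmol/h.
Outlet amounts (n = n₀ + ν ξ):
  C: 954.1 − 1(418.8) = 535.3
  A: 484.7 − 1(418.8) = 65.92
  B: 0 + 2(418.8) = 837.5
  D: 90.21 (inert)

535 lbmol/h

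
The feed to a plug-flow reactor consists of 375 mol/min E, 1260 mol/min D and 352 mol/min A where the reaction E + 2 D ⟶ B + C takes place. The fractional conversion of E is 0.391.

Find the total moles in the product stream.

E reacted = 0.391 × 375 = 146.6 mol/min; ν_E = −1, so ξ = 146.6/1 = 146.6 mol/min.
Outlet amounts (n = n₀ + ν ξ):
  E: 375 − 1(146.6) = 228.4
  D: 1260 − 2(146.6) = 966.8
  B: 0 + 1(146.6) = 146.6
  C: 0 + 1(146.6) = 146.6
  A: 352 (inert)
Total out = 228.4 + 966.8 + 146.6 + 146.6 + 352 = 1840 mol/min.

1840 mol/min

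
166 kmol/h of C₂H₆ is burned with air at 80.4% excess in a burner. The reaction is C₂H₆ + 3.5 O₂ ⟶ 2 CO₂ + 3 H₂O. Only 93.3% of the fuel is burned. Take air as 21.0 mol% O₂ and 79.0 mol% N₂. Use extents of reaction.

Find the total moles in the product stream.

5230 kmol/h

Stoichiometric O₂ = 3.5 × 166 = 581 kmol/h; O₂ fed = 581 × 1.804 = 1048 kmol/h.
N₂ fed = 1048 × 79/21 = 3943 kmol/h.
Fuel reacted = 0.933 × 166 → ξ = 154.9 kmol/h.
Outlet (n = n₀ + ν ξ):
  C₂H₆: 166 − 1(154.9) = 11.12
  O₂: 1048 − 3.5(154.9) = 506.1
  N₂: 3943 (inert)
  CO₂: 0 + 2(154.9) = 309.8
  H₂O: 0 + 3(154.9) = 464.6
Total out = 11.12 + 506.1 + 3943 + 309.8 + 464.6 = 5235 kmol/h.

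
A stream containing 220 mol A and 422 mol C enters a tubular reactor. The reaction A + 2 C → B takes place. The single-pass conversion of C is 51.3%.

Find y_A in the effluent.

0.263

C reacted = 0.513 × 422 = 216.5 mol; ν_C = −2, so ξ = 216.5/2 = 108.2 mol.
Outlet amounts (n = n₀ + ν ξ):
  A: 220 − 1(108.2) = 111.8
  C: 422 − 2(108.2) = 205.5
  B: 0 + 1(108.2) = 108.2
Total out = 425.5 mol; y_A = 111.8 / 425.5 = 0.2626.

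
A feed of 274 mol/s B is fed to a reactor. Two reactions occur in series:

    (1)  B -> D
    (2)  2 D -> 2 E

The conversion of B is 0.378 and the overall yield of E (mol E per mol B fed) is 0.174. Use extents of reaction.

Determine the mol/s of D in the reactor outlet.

Conversion of B: B consumed = 1ξ₁ = 0.378 × 274 → ξ₁ = 103.6 mol/s.
Yield of E: 2ξ₂ / 274 = 0.174 → ξ₂ = 23.84 mol/s.
Outlet amounts (n = n₀ + Σ ν·ξ):
  B: 274 − 1(103.6) = 170.4
  D: 0 + 1(103.6) − 2(23.84) = 55.9
  E: 0 + 2(23.84) = 47.68

55.9 mol/s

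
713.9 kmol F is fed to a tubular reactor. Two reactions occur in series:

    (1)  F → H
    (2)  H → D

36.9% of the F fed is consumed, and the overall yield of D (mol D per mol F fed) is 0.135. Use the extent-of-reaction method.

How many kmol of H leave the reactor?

Conversion of F: F consumed = 1ξ₁ = 0.369 × 713.9 → ξ₁ = 263.4 kmol.
Yield of D: 1ξ₂ / 713.9 = 0.135 → ξ₂ = 96.38 kmol.
Outlet amounts (n = n₀ + Σ ν·ξ):
  F: 713.9 − 1(263.4) = 450.5
  H: 0 + 1(263.4) − 1(96.38) = 167.1
  D: 0 + 1(96.38) = 96.38

167 kmol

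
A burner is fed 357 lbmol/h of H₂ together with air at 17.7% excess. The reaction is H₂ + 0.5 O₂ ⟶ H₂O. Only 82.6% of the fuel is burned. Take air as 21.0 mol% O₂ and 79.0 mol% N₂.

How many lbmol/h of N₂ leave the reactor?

790 lbmol/h

Stoichiometric O₂ = 0.5 × 357 = 178.5 lbmol/h; O₂ fed = 178.5 × 1.177 = 210.1 lbmol/h.
N₂ fed = 210.1 × 79/21 = 790.4 lbmol/h.
Fuel reacted = 0.826 × 357 → ξ = 294.9 lbmol/h.
Outlet (n = n₀ + ν ξ):
  H₂: 357 − 1(294.9) = 62.12
  O₂: 210.1 − 0.5(294.9) = 62.65
  N₂: 790.4 (inert)
  H₂O: 0 + 1(294.9) = 294.9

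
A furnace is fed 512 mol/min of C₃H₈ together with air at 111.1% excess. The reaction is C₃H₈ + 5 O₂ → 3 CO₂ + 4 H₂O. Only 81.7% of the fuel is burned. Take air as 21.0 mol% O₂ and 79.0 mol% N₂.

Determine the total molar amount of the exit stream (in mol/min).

26700 mol/min

Stoichiometric O₂ = 5 × 512 = 2560 mol/min; O₂ fed = 2560 × 2.111 = 5404 mol/min.
N₂ fed = 5404 × 79/21 = 20330 mol/min.
Fuel reacted = 0.817 × 512 → ξ = 418.3 mol/min.
Outlet (n = n₀ + ν ξ):
  C₃H₈: 512 − 1(418.3) = 93.7
  O₂: 5404 − 5(418.3) = 3313
  N₂: 20330 (inert)
  CO₂: 0 + 3(418.3) = 1255
  H₂O: 0 + 4(418.3) = 1673
Total out = 93.7 + 3313 + 20330 + 1255 + 1673 = 26660 mol/min.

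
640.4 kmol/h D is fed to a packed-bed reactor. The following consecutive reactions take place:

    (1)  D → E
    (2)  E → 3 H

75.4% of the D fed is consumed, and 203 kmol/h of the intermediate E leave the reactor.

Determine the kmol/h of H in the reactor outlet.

840 kmol/h

Conversion of D: D consumed = 1ξ₁ = 0.754 × 640.4 → ξ₁ = 482.9 kmol/h.
E balance: n_E = 0 + 1ξ₁ − 1ξ₂ = 203 → ξ₂ = (1·482.9 − 203)/1 = 279.9 kmol/h.
Outlet amounts (n = n₀ + Σ ν·ξ):
  D: 640.4 − 1(482.9) = 157.5
  E: 0 + 1(482.9) − 1(279.9) = 203
  H: 0 + 3(279.9) = 839.6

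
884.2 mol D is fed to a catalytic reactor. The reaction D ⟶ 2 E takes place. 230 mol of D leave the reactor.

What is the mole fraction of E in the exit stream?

For D: n = n₀ − 1ξ → 230 = 884.2 − 1ξ, giving ξ = 654.2 mol.
Outlet amounts (n = n₀ + ν ξ):
  D: 884.2 − 1(654.2) = 230
  E: 0 + 2(654.2) = 1308
Total out = 1538 mol; y_E = 1308 / 1538 = 0.8505.

0.85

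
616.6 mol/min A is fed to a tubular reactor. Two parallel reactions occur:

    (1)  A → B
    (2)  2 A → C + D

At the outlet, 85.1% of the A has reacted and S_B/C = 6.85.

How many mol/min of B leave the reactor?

Conversion of A: A consumed = 0.851 × 616.6 = 524.7 mol/min = 1ξ₁ + 2ξ₂.
Selectivity: 1ξ₁ / (1ξ₂) = 6.85 → ξ₁ = 6.85 ξ₂.
Substitute: (1·6.85 + 2) ξ₂ = 524.7 → ξ₂ = 59.29 mol/min, ξ₁ = 406.1 mol/min.
Outlet amounts (n = n₀ + Σ ν·ξ):
  A: 616.6 − 1(406.1) − 2(59.29) = 91.87
  B: 0 + 1(406.1) = 406.1
  C: 0 + 1(59.29) = 59.29
  D: 0 + 1(59.29) = 59.29

406 mol/min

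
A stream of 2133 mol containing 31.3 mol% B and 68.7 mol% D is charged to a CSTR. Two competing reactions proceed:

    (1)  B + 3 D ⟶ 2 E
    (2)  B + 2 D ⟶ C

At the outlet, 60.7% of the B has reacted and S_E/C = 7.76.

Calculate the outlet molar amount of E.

Conversion of B: B consumed = 0.607 × 667.6 = 405.3 mol = 1ξ₁ + 1ξ₂.
Selectivity: 2ξ₁ / (1ξ₂) = 7.76 → ξ₁ = 3.88 ξ₂.
Substitute: (1·3.88 + 1) ξ₂ = 405.3 → ξ₂ = 83.04 mol, ξ₁ = 322.2 mol.
Outlet amounts (n = n₀ + Σ ν·ξ):
  B: 667.6 − 1(322.2) − 1(83.04) = 262.4
  D: 1465 − 3(322.2) − 2(83.04) = 332.7
  E: 0 + 2(322.2) = 644.4
  C: 0 + 1(83.04) = 83.04

644 mol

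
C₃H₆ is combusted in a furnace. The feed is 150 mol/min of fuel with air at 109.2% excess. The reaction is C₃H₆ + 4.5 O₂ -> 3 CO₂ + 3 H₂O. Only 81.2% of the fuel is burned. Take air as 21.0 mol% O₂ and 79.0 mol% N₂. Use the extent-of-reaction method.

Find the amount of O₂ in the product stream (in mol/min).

864 mol/min

Stoichiometric O₂ = 4.5 × 150 = 675 mol/min; O₂ fed = 675 × 2.092 = 1412 mol/min.
N₂ fed = 1412 × 79/21 = 5312 mol/min.
Fuel reacted = 0.812 × 150 → ξ = 121.8 mol/min.
Outlet (n = n₀ + ν ξ):
  C₃H₆: 150 − 1(121.8) = 28.2
  O₂: 1412 − 4.5(121.8) = 864
  N₂: 5312 (inert)
  CO₂: 0 + 3(121.8) = 365.4
  H₂O: 0 + 3(121.8) = 365.4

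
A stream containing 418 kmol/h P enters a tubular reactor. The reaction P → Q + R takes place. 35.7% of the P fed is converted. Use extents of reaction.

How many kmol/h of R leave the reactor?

P reacted = 0.357 × 418 = 149.2 kmol/h; ν_P = −1, so ξ = 149.2/1 = 149.2 kmol/h.
Outlet amounts (n = n₀ + ν ξ):
  P: 418 − 1(149.2) = 268.8
  Q: 0 + 1(149.2) = 149.2
  R: 0 + 1(149.2) = 149.2

149 kmol/h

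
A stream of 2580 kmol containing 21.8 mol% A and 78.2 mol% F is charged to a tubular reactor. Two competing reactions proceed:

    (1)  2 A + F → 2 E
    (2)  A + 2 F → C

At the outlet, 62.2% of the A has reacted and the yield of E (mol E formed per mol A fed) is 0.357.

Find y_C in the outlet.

Yield of E: 2ξ₁ / 562.4 = 0.357 → ξ₁ = 100.4 kmol.
Conversion of A: 2ξ₁ + 1ξ₂ = 0.622 × 562.4 = 349.8 → ξ₂ = 149 kmol.
Outlet amounts (n = n₀ + Σ ν·ξ):
  A: 562.4 − 2(100.4) − 1(149) = 212.6
  F: 2018 − 1(100.4) − 2(149) = 1619
  E: 0 + 2(100.4) = 200.8
  C: 0 + 1(149) = 149
Total out = 2182 kmol; y_C = 149 / 2182 = 0.06832.

0.0683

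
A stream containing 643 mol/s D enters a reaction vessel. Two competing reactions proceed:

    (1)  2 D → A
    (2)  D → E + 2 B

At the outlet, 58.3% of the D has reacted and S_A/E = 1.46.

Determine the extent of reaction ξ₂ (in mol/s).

Conversion of D: D consumed = 0.583 × 643 = 374.9 mol/s = 2ξ₁ + 1ξ₂.
Selectivity: 1ξ₁ / (1ξ₂) = 1.46 → ξ₁ = 1.46 ξ₂.
Substitute: (2·1.46 + 1) ξ₂ = 374.9 → ξ₂ = 95.63 mol/s, ξ₁ = 139.6 mol/s.
Outlet amounts (n = n₀ + Σ ν·ξ):
  D: 643 − 2(139.6) − 1(95.63) = 268.1
  A: 0 + 1(139.6) = 139.6
  E: 0 + 1(95.63) = 95.63
  B: 0 + 2(95.63) = 191.3

ξ₂ = 95.6 mol/s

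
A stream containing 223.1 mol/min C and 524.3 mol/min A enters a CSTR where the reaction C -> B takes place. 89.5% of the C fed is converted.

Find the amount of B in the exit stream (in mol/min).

C reacted = 0.895 × 223.1 = 199.7 mol/min; ν_C = −1, so ξ = 199.7/1 = 199.7 mol/min.
Outlet amounts (n = n₀ + ν ξ):
  C: 223.1 − 1(199.7) = 23.43
  B: 0 + 1(199.7) = 199.7
  A: 524.3 (inert)

200 mol/min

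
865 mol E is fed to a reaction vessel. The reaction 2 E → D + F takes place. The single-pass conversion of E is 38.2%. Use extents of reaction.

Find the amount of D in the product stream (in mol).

E reacted = 0.382 × 865 = 330.4 mol; ν_E = −2, so ξ = 330.4/2 = 165.2 mol.
Outlet amounts (n = n₀ + ν ξ):
  E: 865 − 2(165.2) = 534.6
  D: 0 + 1(165.2) = 165.2
  F: 0 + 1(165.2) = 165.2

165 mol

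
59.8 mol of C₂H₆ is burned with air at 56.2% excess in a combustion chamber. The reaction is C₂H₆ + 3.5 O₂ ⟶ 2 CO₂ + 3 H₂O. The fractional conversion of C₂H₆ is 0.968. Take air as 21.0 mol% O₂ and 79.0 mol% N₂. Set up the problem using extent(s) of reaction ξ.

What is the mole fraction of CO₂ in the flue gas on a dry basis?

Stoichiometric O₂ = 3.5 × 59.8 = 209.3 mol; O₂ fed = 209.3 × 1.562 = 326.9 mol.
N₂ fed = 326.9 × 79/21 = 1230 mol.
Fuel reacted = 0.968 × 59.8 → ξ = 57.89 mol.
Outlet (n = n₀ + ν ξ):
  C₂H₆: 59.8 − 1(57.89) = 1.914
  O₂: 326.9 − 3.5(57.89) = 124.3
  N₂: 1230 (inert)
  CO₂: 0 + 2(57.89) = 115.8
  H₂O: 0 + 3(57.89) = 173.7
Dry total = 1472 mol; y_CO₂ (dry) = 115.8 / 1472 = 0.07866.

0.0787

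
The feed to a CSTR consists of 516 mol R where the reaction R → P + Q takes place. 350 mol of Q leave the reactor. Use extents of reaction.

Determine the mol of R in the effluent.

For Q: n = n₀ + 1ξ → 350 = 0 + 1ξ, giving ξ = 350 mol.
Outlet amounts (n = n₀ + ν ξ):
  R: 516 − 1(350) = 166
  P: 0 + 1(350) = 350
  Q: 0 + 1(350) = 350

166 mol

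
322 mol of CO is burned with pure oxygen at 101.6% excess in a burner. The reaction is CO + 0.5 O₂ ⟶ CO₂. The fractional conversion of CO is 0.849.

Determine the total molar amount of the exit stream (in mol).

Stoichiometric O₂ = 0.5 × 322 = 161 mol; O₂ fed = 161 × 2.016 = 324.6 mol.
Fuel reacted = 0.849 × 322 → ξ = 273.4 mol.
Outlet (n = n₀ + ν ξ):
  CO: 322 − 1(273.4) = 48.62
  O₂: 324.6 − 0.5(273.4) = 187.9
  CO₂: 0 + 1(273.4) = 273.4
Total out = 48.62 + 187.9 + 273.4 = 509.9 mol.

510 mol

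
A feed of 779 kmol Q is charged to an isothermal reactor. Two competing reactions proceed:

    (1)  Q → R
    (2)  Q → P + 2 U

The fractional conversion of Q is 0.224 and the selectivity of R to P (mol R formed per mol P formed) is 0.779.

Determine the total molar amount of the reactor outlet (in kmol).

Conversion of Q: Q consumed = 0.224 × 779 = 174.5 kmol = 1ξ₁ + 1ξ₂.
Selectivity: 1ξ₁ / (1ξ₂) = 0.779 → ξ₁ = 0.779 ξ₂.
Substitute: (1·0.779 + 1) ξ₂ = 174.5 → ξ₂ = 98.09 kmol, ξ₁ = 76.41 kmol.
Outlet amounts (n = n₀ + Σ ν·ξ):
  Q: 779 − 1(76.41) − 1(98.09) = 604.5
  R: 0 + 1(76.41) = 76.41
  P: 0 + 1(98.09) = 98.09
  U: 0 + 2(98.09) = 196.2
Total out = 604.5 + 76.41 + 98.09 + 196.2 = 975.2 kmol.

975 kmol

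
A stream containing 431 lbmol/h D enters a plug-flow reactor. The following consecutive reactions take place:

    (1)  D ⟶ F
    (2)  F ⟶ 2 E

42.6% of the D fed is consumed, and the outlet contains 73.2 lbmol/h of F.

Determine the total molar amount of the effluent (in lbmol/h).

541 lbmol/h

Conversion of D: D consumed = 1ξ₁ = 0.426 × 431 → ξ₁ = 183.6 lbmol/h.
F balance: n_F = 0 + 1ξ₁ − 1ξ₂ = 73.2 → ξ₂ = (1·183.6 − 73.2)/1 = 110.4 lbmol/h.
Outlet amounts (n = n₀ + Σ ν·ξ):
  D: 431 − 1(183.6) = 247.4
  F: 0 + 1(183.6) − 1(110.4) = 73.2
  E: 0 + 2(110.4) = 220.8
Total out = 247.4 + 73.2 + 220.8 = 541.4 lbmol/h.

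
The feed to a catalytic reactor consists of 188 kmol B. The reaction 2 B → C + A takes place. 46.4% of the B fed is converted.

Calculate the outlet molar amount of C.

43.6 kmol

B reacted = 0.464 × 188 = 87.23 kmol; ν_B = −2, so ξ = 87.23/2 = 43.62 kmol.
Outlet amounts (n = n₀ + ν ξ):
  B: 188 − 2(43.62) = 100.8
  C: 0 + 1(43.62) = 43.62
  A: 0 + 1(43.62) = 43.62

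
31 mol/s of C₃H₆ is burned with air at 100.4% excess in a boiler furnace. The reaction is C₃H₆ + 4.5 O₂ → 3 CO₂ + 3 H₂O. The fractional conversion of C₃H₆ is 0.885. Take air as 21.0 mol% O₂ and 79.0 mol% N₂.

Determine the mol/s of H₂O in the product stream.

82.3 mol/s

Stoichiometric O₂ = 4.5 × 31 = 139.5 mol/s; O₂ fed = 139.5 × 2.004 = 279.6 mol/s.
N₂ fed = 279.6 × 79/21 = 1052 mol/s.
Fuel reacted = 0.885 × 31 → ξ = 27.43 mol/s.
Outlet (n = n₀ + ν ξ):
  C₃H₆: 31 − 1(27.43) = 3.565
  O₂: 279.6 − 4.5(27.43) = 156.1
  N₂: 1052 (inert)
  CO₂: 0 + 3(27.43) = 82.3
  H₂O: 0 + 3(27.43) = 82.3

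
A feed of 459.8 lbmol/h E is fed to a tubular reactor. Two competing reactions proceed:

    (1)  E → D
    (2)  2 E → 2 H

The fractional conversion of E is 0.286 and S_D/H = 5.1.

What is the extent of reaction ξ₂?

ξ₂ = 10.8 lbmol/h

Conversion of E: E consumed = 0.286 × 459.8 = 131.5 lbmol/h = 1ξ₁ + 2ξ₂.
Selectivity: 1ξ₁ / (2ξ₂) = 5.1 → ξ₁ = 10.2 ξ₂.
Substitute: (1·10.2 + 2) ξ₂ = 131.5 → ξ₂ = 10.78 lbmol/h, ξ₁ = 109.9 lbmol/h.
Outlet amounts (n = n₀ + Σ ν·ξ):
  E: 459.8 − 1(109.9) − 2(10.78) = 328.3
  D: 0 + 1(109.9) = 109.9
  H: 0 + 2(10.78) = 21.56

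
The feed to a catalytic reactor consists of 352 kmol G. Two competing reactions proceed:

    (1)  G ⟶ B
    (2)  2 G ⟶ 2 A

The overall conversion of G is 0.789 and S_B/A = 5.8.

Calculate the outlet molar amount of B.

237 kmol

Conversion of G: G consumed = 0.789 × 352 = 277.7 kmol = 1ξ₁ + 2ξ₂.
Selectivity: 1ξ₁ / (2ξ₂) = 5.8 → ξ₁ = 11.6 ξ₂.
Substitute: (1·11.6 + 2) ξ₂ = 277.7 → ξ₂ = 20.42 kmol, ξ₁ = 236.9 kmol.
Outlet amounts (n = n₀ + Σ ν·ξ):
  G: 352 − 1(236.9) − 2(20.42) = 74.27
  B: 0 + 1(236.9) = 236.9
  A: 0 + 2(20.42) = 40.84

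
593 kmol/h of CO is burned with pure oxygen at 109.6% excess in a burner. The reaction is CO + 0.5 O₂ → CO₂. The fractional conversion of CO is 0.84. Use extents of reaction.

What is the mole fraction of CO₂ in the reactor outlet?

0.516

Stoichiometric O₂ = 0.5 × 593 = 296.5 kmol/h; O₂ fed = 296.5 × 2.096 = 621.5 kmol/h.
Fuel reacted = 0.84 × 593 → ξ = 498.1 kmol/h.
Outlet (n = n₀ + ν ξ):
  CO: 593 − 1(498.1) = 94.88
  O₂: 621.5 − 0.5(498.1) = 372.4
  CO₂: 0 + 1(498.1) = 498.1
Total out = 965.4 kmol/h; y_CO₂ = 498.1 / 965.4 = 0.516.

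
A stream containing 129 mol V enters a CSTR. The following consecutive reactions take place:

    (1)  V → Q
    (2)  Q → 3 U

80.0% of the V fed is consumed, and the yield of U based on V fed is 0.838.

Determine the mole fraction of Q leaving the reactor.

0.334

Conversion of V: V consumed = 1ξ₁ = 0.8 × 129 → ξ₁ = 103.2 mol.
Yield of U: 3ξ₂ / 129 = 0.838 → ξ₂ = 36.03 mol.
Outlet amounts (n = n₀ + Σ ν·ξ):
  V: 129 − 1(103.2) = 25.8
  Q: 0 + 1(103.2) − 1(36.03) = 67.17
  U: 0 + 3(36.03) = 108.1
Total out = 201.1 mol; y_Q = 67.17 / 201.1 = 0.334.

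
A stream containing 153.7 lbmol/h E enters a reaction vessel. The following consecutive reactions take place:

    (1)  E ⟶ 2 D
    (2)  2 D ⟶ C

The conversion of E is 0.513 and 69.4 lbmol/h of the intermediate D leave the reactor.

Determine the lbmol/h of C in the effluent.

Conversion of E: E consumed = 1ξ₁ = 0.513 × 153.7 → ξ₁ = 78.85 lbmol/h.
D balance: n_D = 0 + 2ξ₁ − 2ξ₂ = 69.4 → ξ₂ = (2·78.85 − 69.4)/2 = 44.15 lbmol/h.
Outlet amounts (n = n₀ + Σ ν·ξ):
  E: 153.7 − 1(78.85) = 74.85
  D: 0 + 2(78.85) − 2(44.15) = 69.4
  C: 0 + 1(44.15) = 44.15

44.1 lbmol/h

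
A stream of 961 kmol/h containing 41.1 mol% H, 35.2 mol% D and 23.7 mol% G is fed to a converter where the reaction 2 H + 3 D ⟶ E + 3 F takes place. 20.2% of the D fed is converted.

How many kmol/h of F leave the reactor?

68.3 kmol/h

D reacted = 0.202 × 338.3 = 68.33 kmol/h; ν_D = −3, so ξ = 68.33/3 = 22.78 kmol/h.
Outlet amounts (n = n₀ + ν ξ):
  H: 395 − 2(22.78) = 349.4
  D: 338.3 − 3(22.78) = 269.9
  E: 0 + 1(22.78) = 22.78
  F: 0 + 3(22.78) = 68.33
  G: 227.8 (inert)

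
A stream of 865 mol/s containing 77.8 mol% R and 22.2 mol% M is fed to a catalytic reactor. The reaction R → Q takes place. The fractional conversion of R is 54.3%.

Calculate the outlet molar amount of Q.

365 mol/s

R reacted = 0.543 × 673 = 365.4 mol/s; ν_R = −1, so ξ = 365.4/1 = 365.4 mol/s.
Outlet amounts (n = n₀ + ν ξ):
  R: 673 − 1(365.4) = 307.5
  Q: 0 + 1(365.4) = 365.4
  M: 192 (inert)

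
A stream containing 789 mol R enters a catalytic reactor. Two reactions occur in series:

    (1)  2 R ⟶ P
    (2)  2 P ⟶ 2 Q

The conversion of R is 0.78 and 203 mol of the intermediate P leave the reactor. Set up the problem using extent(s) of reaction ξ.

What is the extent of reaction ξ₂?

ξ₂ = 52.4 mol

Conversion of R: R consumed = 2ξ₁ = 0.78 × 789 → ξ₁ = 307.7 mol.
P balance: n_P = 0 + 1ξ₁ − 2ξ₂ = 203 → ξ₂ = (1·307.7 − 203)/2 = 52.36 mol.
Outlet amounts (n = n₀ + Σ ν·ξ):
  R: 789 − 2(307.7) = 173.6
  P: 0 + 1(307.7) − 2(52.36) = 203
  Q: 0 + 2(52.36) = 104.7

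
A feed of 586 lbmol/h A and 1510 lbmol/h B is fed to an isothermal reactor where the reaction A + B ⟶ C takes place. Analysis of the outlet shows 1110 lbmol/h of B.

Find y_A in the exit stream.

For B: n = n₀ − 1ξ → 1110 = 1510 − 1ξ, giving ξ = 400 lbmol/h.
Outlet amounts (n = n₀ + ν ξ):
  A: 586 − 1(400) = 186
  B: 1510 − 1(400) = 1110
  C: 0 + 1(400) = 400
Total out = 1696 lbmol/h; y_A = 186 / 1696 = 0.1097.

0.11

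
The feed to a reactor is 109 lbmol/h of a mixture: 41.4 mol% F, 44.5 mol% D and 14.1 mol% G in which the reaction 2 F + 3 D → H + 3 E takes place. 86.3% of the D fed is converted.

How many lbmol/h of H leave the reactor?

14 lbmol/h

D reacted = 0.863 × 48.51 = 41.86 lbmol/h; ν_D = −3, so ξ = 41.86/3 = 13.95 lbmol/h.
Outlet amounts (n = n₀ + ν ξ):
  F: 45.13 − 2(13.95) = 17.22
  D: 48.51 − 3(13.95) = 6.645
  H: 0 + 1(13.95) = 13.95
  E: 0 + 3(13.95) = 41.86
  G: 15.37 (inert)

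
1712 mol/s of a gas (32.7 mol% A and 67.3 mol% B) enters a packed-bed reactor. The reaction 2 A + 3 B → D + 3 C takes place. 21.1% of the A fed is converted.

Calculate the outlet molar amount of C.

A reacted = 0.211 × 559.8 = 118.1 mol/s; ν_A = −2, so ξ = 118.1/2 = 59.06 mol/s.
Outlet amounts (n = n₀ + ν ξ):
  A: 559.8 − 2(59.06) = 441.7
  B: 1152 − 3(59.06) = 975
  D: 0 + 1(59.06) = 59.06
  C: 0 + 3(59.06) = 177.2

177 mol/s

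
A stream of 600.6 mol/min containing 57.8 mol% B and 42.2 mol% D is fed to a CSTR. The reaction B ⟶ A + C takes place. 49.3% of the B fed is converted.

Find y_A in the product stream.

0.222

B reacted = 0.493 × 347.1 = 171.1 mol/min; ν_B = −1, so ξ = 171.1/1 = 171.1 mol/min.
Outlet amounts (n = n₀ + ν ξ):
  B: 347.1 − 1(171.1) = 176
  A: 0 + 1(171.1) = 171.1
  C: 0 + 1(171.1) = 171.1
  D: 253.5 (inert)
Total out = 771.7 mol/min; y_A = 171.1 / 771.7 = 0.2218.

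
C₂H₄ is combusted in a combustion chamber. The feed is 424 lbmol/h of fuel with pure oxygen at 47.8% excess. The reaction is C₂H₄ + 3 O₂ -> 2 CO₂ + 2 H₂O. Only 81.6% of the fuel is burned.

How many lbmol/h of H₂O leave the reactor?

Stoichiometric O₂ = 3 × 424 = 1272 lbmol/h; O₂ fed = 1272 × 1.478 = 1880 lbmol/h.
Fuel reacted = 0.816 × 424 → ξ = 346 lbmol/h.
Outlet (n = n₀ + ν ξ):
  C₂H₄: 424 − 1(346) = 78.02
  O₂: 1880 − 3(346) = 842.1
  CO₂: 0 + 2(346) = 692
  H₂O: 0 + 2(346) = 692

692 lbmol/h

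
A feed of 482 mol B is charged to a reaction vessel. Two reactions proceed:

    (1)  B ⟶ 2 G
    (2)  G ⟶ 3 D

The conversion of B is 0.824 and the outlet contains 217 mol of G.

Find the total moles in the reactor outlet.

2030 mol

Conversion of B: B consumed = 1ξ₁ = 0.824 × 482 → ξ₁ = 397.2 mol.
G balance: n_G = 0 + 2ξ₁ − 1ξ₂ = 217 → ξ₂ = (2·397.2 − 217)/1 = 577.3 mol.
Outlet amounts (n = n₀ + Σ ν·ξ):
  B: 482 − 1(397.2) = 84.83
  G: 0 + 2(397.2) − 1(577.3) = 217
  D: 0 + 3(577.3) = 1732
Total out = 84.83 + 217 + 1732 = 2034 mol.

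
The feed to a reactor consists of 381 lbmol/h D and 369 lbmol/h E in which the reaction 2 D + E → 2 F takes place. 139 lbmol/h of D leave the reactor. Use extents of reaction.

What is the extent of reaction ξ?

ξ = 121 lbmol/h

For D: n = n₀ − 2ξ → 139 = 381 − 2ξ, giving ξ = 121 lbmol/h.
Outlet amounts (n = n₀ + ν ξ):
  D: 381 − 2(121) = 139
  E: 369 − 1(121) = 248
  F: 0 + 2(121) = 242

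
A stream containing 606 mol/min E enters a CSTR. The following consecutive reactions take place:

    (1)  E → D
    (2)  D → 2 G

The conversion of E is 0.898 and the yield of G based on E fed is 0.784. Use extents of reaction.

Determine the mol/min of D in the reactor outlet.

307 mol/min

Conversion of E: E consumed = 1ξ₁ = 0.898 × 606 → ξ₁ = 544.2 mol/min.
Yield of G: 2ξ₂ / 606 = 0.784 → ξ₂ = 237.6 mol/min.
Outlet amounts (n = n₀ + Σ ν·ξ):
  E: 606 − 1(544.2) = 61.81
  D: 0 + 1(544.2) − 1(237.6) = 306.6
  G: 0 + 2(237.6) = 475.1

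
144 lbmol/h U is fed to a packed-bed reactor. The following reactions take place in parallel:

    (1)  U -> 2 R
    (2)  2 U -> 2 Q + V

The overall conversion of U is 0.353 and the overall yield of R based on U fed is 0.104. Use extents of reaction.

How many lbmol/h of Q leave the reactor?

Yield of R: 2ξ₁ / 144 = 0.104 → ξ₁ = 7.488 lbmol/h.
Conversion of U: 1ξ₁ + 2ξ₂ = 0.353 × 144 = 50.83 → ξ₂ = 21.67 lbmol/h.
Outlet amounts (n = n₀ + Σ ν·ξ):
  U: 144 − 1(7.488) − 2(21.67) = 93.17
  R: 0 + 2(7.488) = 14.98
  Q: 0 + 2(21.67) = 43.34
  V: 0 + 1(21.67) = 21.67

43.3 lbmol/h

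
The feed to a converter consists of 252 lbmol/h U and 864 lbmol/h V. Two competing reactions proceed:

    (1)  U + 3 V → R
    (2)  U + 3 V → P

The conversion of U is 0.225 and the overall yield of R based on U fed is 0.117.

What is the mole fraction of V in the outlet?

Yield of R: 1ξ₁ / 252 = 0.117 → ξ₁ = 29.48 lbmol/h.
Conversion of U: 1ξ₁ + 1ξ₂ = 0.225 × 252 = 56.7 → ξ₂ = 27.22 lbmol/h.
Outlet amounts (n = n₀ + Σ ν·ξ):
  U: 252 − 1(29.48) − 1(27.22) = 195.3
  V: 864 − 3(29.48) − 3(27.22) = 693.9
  R: 0 + 1(29.48) = 29.48
  P: 0 + 1(27.22) = 27.22
Total out = 945.9 lbmol/h; y_V = 693.9 / 945.9 = 0.7336.

0.734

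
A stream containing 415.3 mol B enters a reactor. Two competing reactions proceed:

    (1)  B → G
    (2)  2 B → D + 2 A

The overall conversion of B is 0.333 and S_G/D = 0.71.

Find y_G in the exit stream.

Conversion of B: B consumed = 0.333 × 415.3 = 138.3 mol = 1ξ₁ + 2ξ₂.
Selectivity: 1ξ₁ / (1ξ₂) = 0.71 → ξ₁ = 0.71 ξ₂.
Substitute: (1·0.71 + 2) ξ₂ = 138.3 → ξ₂ = 51.03 mol, ξ₁ = 36.23 mol.
Outlet amounts (n = n₀ + Σ ν·ξ):
  B: 415.3 − 1(36.23) − 2(51.03) = 277
  G: 0 + 1(36.23) = 36.23
  D: 0 + 1(51.03) = 51.03
  A: 0 + 2(51.03) = 102.1
Total out = 466.3 mol; y_G = 36.23 / 466.3 = 0.0777.

0.0777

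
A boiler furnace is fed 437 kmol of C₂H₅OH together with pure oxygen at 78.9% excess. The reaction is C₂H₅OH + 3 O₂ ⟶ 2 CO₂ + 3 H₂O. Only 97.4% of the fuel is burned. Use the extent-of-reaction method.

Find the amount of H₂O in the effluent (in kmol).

Stoichiometric O₂ = 3 × 437 = 1311 kmol; O₂ fed = 1311 × 1.789 = 2345 kmol.
Fuel reacted = 0.974 × 437 → ξ = 425.6 kmol.
Outlet (n = n₀ + ν ξ):
  C₂H₅OH: 437 − 1(425.6) = 11.36
  O₂: 2345 − 3(425.6) = 1068
  CO₂: 0 + 2(425.6) = 851.3
  H₂O: 0 + 3(425.6) = 1277

1280 kmol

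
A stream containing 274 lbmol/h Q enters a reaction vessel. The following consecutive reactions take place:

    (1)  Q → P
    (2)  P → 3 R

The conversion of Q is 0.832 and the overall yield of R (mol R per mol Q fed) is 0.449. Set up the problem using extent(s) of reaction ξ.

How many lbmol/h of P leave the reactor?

Conversion of Q: Q consumed = 1ξ₁ = 0.832 × 274 → ξ₁ = 228 lbmol/h.
Yield of R: 3ξ₂ / 274 = 0.449 → ξ₂ = 41.01 lbmol/h.
Outlet amounts (n = n₀ + Σ ν·ξ):
  Q: 274 − 1(228) = 46.03
  P: 0 + 1(228) − 1(41.01) = 187
  R: 0 + 3(41.01) = 123

187 lbmol/h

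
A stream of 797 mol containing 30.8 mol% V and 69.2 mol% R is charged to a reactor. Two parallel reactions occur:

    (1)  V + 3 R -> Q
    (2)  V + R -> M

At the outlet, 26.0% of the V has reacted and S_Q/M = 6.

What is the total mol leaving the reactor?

Conversion of V: V consumed = 0.26 × 245.5 = 63.82 mol = 1ξ₁ + 1ξ₂.
Selectivity: 1ξ₁ / (1ξ₂) = 6 → ξ₁ = 6 ξ₂.
Substitute: (1·6 + 1) ξ₂ = 63.82 → ξ₂ = 9.118 mol, ξ₁ = 54.71 mol.
Outlet amounts (n = n₀ + Σ ν·ξ):
  V: 245.5 − 1(54.71) − 1(9.118) = 181.7
  R: 551.5 − 3(54.71) − 1(9.118) = 378.3
  Q: 0 + 1(54.71) = 54.71
  M: 0 + 1(9.118) = 9.118
Total out = 181.7 + 378.3 + 54.71 + 9.118 = 623.8 mol.

624 mol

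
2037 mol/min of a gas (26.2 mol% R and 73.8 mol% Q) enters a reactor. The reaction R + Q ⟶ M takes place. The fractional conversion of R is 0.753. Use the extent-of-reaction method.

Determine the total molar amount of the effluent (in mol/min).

R reacted = 0.753 × 533.7 = 401.9 mol/min; ν_R = −1, so ξ = 401.9/1 = 401.9 mol/min.
Outlet amounts (n = n₀ + ν ξ):
  R: 533.7 − 1(401.9) = 131.8
  Q: 1503 − 1(401.9) = 1101
  M: 0 + 1(401.9) = 401.9
Total out = 131.8 + 1101 + 401.9 = 1635 mol/min.

1640 mol/min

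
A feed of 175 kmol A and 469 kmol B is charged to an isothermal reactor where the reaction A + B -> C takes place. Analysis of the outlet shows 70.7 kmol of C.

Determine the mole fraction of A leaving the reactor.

0.182

For C: n = n₀ + 1ξ → 70.7 = 0 + 1ξ, giving ξ = 70.7 kmol.
Outlet amounts (n = n₀ + ν ξ):
  A: 175 − 1(70.7) = 104.3
  B: 469 − 1(70.7) = 398.3
  C: 0 + 1(70.7) = 70.7
Total out = 573.3 kmol; y_A = 104.3 / 573.3 = 0.1819.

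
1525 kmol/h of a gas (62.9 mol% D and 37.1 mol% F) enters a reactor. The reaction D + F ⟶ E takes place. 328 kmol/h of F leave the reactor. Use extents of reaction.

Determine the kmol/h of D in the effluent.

721 kmol/h

For F: n = n₀ − 1ξ → 328 = 565.8 − 1ξ, giving ξ = 237.8 kmol/h.
Outlet amounts (n = n₀ + ν ξ):
  D: 959.2 − 1(237.8) = 721.5
  F: 565.8 − 1(237.8) = 328
  E: 0 + 1(237.8) = 237.8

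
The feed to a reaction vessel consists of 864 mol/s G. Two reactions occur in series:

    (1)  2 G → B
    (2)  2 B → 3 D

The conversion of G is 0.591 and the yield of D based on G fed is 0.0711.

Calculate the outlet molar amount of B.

214 mol/s

Conversion of G: G consumed = 2ξ₁ = 0.591 × 864 → ξ₁ = 255.3 mol/s.
Yield of D: 3ξ₂ / 864 = 0.0711 → ξ₂ = 20.48 mol/s.
Outlet amounts (n = n₀ + Σ ν·ξ):
  G: 864 − 2(255.3) = 353.4
  B: 0 + 1(255.3) − 2(20.48) = 214.4
  D: 0 + 3(20.48) = 61.43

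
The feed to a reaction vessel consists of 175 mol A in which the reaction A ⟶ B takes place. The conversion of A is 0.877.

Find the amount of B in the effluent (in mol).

153 mol

A reacted = 0.877 × 175 = 153.5 mol; ν_A = −1, so ξ = 153.5/1 = 153.5 mol.
Outlet amounts (n = n₀ + ν ξ):
  A: 175 − 1(153.5) = 21.53
  B: 0 + 1(153.5) = 153.5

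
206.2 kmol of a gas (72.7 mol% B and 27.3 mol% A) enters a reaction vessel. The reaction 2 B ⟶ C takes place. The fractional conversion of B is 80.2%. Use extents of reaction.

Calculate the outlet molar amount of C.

60.1 kmol

B reacted = 0.802 × 149.9 = 120.2 kmol; ν_B = −2, so ξ = 120.2/2 = 60.11 kmol.
Outlet amounts (n = n₀ + ν ξ):
  B: 149.9 − 2(60.11) = 29.68
  C: 0 + 1(60.11) = 60.11
  A: 56.29 (inert)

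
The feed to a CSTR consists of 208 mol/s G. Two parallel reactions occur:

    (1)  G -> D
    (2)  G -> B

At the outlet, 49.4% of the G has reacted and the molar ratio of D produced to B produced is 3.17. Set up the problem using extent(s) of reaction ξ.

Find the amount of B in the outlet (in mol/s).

24.6 mol/s

Conversion of G: G consumed = 0.494 × 208 = 102.8 mol/s = 1ξ₁ + 1ξ₂.
Selectivity: 1ξ₁ / (1ξ₂) = 3.17 → ξ₁ = 3.17 ξ₂.
Substitute: (1·3.17 + 1) ξ₂ = 102.8 → ξ₂ = 24.64 mol/s, ξ₁ = 78.11 mol/s.
Outlet amounts (n = n₀ + Σ ν·ξ):
  G: 208 − 1(78.11) − 1(24.64) = 105.2
  D: 0 + 1(78.11) = 78.11
  B: 0 + 1(24.64) = 24.64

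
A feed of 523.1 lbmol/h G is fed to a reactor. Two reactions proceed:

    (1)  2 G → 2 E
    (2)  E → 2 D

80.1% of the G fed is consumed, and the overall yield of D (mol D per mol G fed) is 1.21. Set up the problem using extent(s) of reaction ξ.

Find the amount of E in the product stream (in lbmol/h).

Conversion of G: G consumed = 2ξ₁ = 0.801 × 523.1 → ξ₁ = 209.5 lbmol/h.
Yield of D: 2ξ₂ / 523.1 = 1.21 → ξ₂ = 316.5 lbmol/h.
Outlet amounts (n = n₀ + Σ ν·ξ):
  G: 523.1 − 2(209.5) = 104.1
  E: 0 + 2(209.5) − 1(316.5) = 102.5
  D: 0 + 2(316.5) = 633

103 lbmol/h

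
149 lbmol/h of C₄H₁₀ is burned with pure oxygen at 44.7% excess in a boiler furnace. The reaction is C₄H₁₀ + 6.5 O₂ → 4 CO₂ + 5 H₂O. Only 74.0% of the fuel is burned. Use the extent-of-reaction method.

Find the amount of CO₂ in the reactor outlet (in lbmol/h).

Stoichiometric O₂ = 6.5 × 149 = 968.5 lbmol/h; O₂ fed = 968.5 × 1.447 = 1401 lbmol/h.
Fuel reacted = 0.74 × 149 → ξ = 110.3 lbmol/h.
Outlet (n = n₀ + ν ξ):
  C₄H₁₀: 149 − 1(110.3) = 38.74
  O₂: 1401 − 6.5(110.3) = 684.7
  CO₂: 0 + 4(110.3) = 441
  H₂O: 0 + 5(110.3) = 551.3

441 lbmol/h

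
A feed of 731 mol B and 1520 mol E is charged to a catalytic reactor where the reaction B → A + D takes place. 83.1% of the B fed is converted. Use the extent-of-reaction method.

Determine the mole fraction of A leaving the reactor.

0.213

B reacted = 0.831 × 731 = 607.5 mol; ν_B = −1, so ξ = 607.5/1 = 607.5 mol.
Outlet amounts (n = n₀ + ν ξ):
  B: 731 − 1(607.5) = 123.5
  A: 0 + 1(607.5) = 607.5
  D: 0 + 1(607.5) = 607.5
  E: 1520 (inert)
Total out = 2858 mol; y_A = 607.5 / 2858 = 0.2125.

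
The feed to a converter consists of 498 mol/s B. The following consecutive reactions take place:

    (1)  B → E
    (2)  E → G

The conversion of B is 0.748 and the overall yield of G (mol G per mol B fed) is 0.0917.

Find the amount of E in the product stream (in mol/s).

Conversion of B: B consumed = 1ξ₁ = 0.748 × 498 → ξ₁ = 372.5 mol/s.
Yield of G: 1ξ₂ / 498 = 0.0917 → ξ₂ = 45.67 mol/s.
Outlet amounts (n = n₀ + Σ ν·ξ):
  B: 498 − 1(372.5) = 125.5
  E: 0 + 1(372.5) − 1(45.67) = 326.8
  G: 0 + 1(45.67) = 45.67

327 mol/s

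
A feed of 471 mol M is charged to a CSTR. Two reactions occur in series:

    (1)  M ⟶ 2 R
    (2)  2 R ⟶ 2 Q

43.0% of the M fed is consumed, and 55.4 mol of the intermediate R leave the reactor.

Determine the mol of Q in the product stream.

350 mol

Conversion of M: M consumed = 1ξ₁ = 0.43 × 471 → ξ₁ = 202.5 mol.
R balance: n_R = 0 + 2ξ₁ − 2ξ₂ = 55.4 → ξ₂ = (2·202.5 − 55.4)/2 = 174.8 mol.
Outlet amounts (n = n₀ + Σ ν·ξ):
  M: 471 − 1(202.5) = 268.5
  R: 0 + 2(202.5) − 2(174.8) = 55.4
  Q: 0 + 2(174.8) = 349.7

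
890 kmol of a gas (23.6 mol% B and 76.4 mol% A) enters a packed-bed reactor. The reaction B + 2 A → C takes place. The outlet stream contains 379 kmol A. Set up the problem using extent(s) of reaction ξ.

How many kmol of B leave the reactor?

59.6 kmol

For A: n = n₀ − 2ξ → 379 = 680 − 2ξ, giving ξ = 150.5 kmol.
Outlet amounts (n = n₀ + ν ξ):
  B: 210 − 1(150.5) = 59.56
  A: 680 − 2(150.5) = 379
  C: 0 + 1(150.5) = 150.5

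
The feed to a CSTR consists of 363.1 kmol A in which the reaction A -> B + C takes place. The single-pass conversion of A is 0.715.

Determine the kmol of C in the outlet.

A reacted = 0.715 × 363.1 = 259.6 kmol; ν_A = −1, so ξ = 259.6/1 = 259.6 kmol.
Outlet amounts (n = n₀ + ν ξ):
  A: 363.1 − 1(259.6) = 103.5
  B: 0 + 1(259.6) = 259.6
  C: 0 + 1(259.6) = 259.6

260 kmol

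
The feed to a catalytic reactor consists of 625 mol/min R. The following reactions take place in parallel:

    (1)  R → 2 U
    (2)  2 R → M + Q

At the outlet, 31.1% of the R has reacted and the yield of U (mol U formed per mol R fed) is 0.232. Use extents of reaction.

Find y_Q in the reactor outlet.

0.0874

Yield of U: 2ξ₁ / 625 = 0.232 → ξ₁ = 72.5 mol/min.
Conversion of R: 1ξ₁ + 2ξ₂ = 0.311 × 625 = 194.4 → ξ₂ = 60.94 mol/min.
Outlet amounts (n = n₀ + Σ ν·ξ):
  R: 625 − 1(72.5) − 2(60.94) = 430.6
  U: 0 + 2(72.5) = 145
  M: 0 + 1(60.94) = 60.94
  Q: 0 + 1(60.94) = 60.94
Total out = 697.5 mol/min; y_Q = 60.94 / 697.5 = 0.08737.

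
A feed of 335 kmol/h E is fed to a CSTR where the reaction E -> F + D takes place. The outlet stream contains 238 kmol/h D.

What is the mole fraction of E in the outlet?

For D: n = n₀ + 1ξ → 238 = 0 + 1ξ, giving ξ = 238 kmol/h.
Outlet amounts (n = n₀ + ν ξ):
  E: 335 − 1(238) = 97
  F: 0 + 1(238) = 238
  D: 0 + 1(238) = 238
Total out = 573 kmol/h; y_E = 97 / 573 = 0.1693.

0.169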